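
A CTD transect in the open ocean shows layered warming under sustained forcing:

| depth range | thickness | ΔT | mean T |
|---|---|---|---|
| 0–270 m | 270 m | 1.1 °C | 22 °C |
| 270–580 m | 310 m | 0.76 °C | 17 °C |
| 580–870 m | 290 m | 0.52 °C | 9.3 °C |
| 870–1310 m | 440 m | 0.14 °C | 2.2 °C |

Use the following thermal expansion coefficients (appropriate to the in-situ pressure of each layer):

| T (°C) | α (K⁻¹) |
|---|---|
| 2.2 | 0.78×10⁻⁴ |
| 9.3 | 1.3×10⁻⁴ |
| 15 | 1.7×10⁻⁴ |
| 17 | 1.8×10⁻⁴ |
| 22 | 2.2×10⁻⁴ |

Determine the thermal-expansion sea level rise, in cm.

about 13.2 cm

Layer 1 at 22 °C → α = 2.2×10⁻⁴ K⁻¹
Layer 2 at 17 °C → α = 1.8×10⁻⁴ K⁻¹
Layer 3 at 9.3 °C → α = 1.3×10⁻⁴ K⁻¹
Layer 4 at 2.2 °C → α = 0.78×10⁻⁴ K⁻¹
1.1 × 270 × 2.2×10⁻⁴ = 0.06534 m
Layer 2: 1.8×10⁻⁴ × 310 × 0.76 = 0.042408 m
580–870 m: 0.52 × 1.3×10⁻⁴ × 290 = 0.019604 m
870–1310 m: 440 × 0.14 × 0.78×10⁻⁴ = 0.0048048 m
Δh = 0.06534 + 0.042408 + 0.019604 + 0.0048048 = 0.1321568 m ≈ 13.2 cm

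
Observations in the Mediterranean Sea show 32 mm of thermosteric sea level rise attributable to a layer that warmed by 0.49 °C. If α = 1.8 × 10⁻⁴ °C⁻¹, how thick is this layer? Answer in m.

H ≈ 360 m

H = Δh/(αΔT) = 0.032 / (1.8×10⁻⁴ × 0.49) ≈ 362.8 m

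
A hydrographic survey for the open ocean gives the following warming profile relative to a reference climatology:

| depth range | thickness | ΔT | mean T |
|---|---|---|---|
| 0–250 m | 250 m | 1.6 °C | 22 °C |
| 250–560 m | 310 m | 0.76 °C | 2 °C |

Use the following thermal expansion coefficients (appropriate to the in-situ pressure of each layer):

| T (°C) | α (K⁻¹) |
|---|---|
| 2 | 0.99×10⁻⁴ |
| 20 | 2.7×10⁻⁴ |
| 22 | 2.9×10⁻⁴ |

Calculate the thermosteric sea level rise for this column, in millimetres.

about 140 mm

Layer 1 at 22 °C → α = 2.9×10⁻⁴ K⁻¹
Layer 2 at 2 °C → α = 0.99×10⁻⁴ K⁻¹
Layer 1: 250 × 1.6 × 2.9×10⁻⁴ = 0.11600 m
Layer 2: 0.99×10⁻⁴ × 310 × 0.76 = 0.0233244 m
Δh = 0.11600 + 0.0233244 = 0.1393244 m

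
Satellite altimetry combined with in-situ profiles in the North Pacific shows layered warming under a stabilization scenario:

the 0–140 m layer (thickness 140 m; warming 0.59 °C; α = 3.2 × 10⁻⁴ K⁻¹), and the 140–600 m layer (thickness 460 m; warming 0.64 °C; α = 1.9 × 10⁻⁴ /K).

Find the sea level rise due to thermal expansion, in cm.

0–140 m: 140 × 0.59 × 3.2×10⁻⁴ = 0.026432 m
140–600 m: 460 × 0.64 × 1.9×10⁻⁴ = 0.055936 m
Δh = 0.026432 + 0.055936 = 0.082368 m

8.2 cm of thermosteric rise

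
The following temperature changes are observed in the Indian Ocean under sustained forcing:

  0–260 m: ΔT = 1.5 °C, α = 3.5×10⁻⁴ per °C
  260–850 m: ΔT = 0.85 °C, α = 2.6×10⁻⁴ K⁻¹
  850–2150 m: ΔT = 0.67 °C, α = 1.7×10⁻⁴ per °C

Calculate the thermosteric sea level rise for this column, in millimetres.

0–260 m: 1.5 × 3.5×10⁻⁴ × 260 = 0.13650 m
0.85 × 2.6×10⁻⁴ × 590 = 0.13039 m
0.67 × 1.7×10⁻⁴ × 1300 = 0.14807 m
Δh = 0.13650 + 0.13039 + 0.14807 = 0.41496 m ≈ 415 mm

about 415 mm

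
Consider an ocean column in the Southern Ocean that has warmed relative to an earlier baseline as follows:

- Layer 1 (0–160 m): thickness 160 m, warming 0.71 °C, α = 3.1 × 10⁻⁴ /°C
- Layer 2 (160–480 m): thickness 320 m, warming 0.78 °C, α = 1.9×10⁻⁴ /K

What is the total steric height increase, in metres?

Δh = 0.0826 m

Layer 1: 3.1×10⁻⁴ × 160 × 0.71 = 0.035216 m
0.78 × 320 × 1.9×10⁻⁴ = 0.047424 m
Δh = 0.035216 + 0.047424 = 0.08264 m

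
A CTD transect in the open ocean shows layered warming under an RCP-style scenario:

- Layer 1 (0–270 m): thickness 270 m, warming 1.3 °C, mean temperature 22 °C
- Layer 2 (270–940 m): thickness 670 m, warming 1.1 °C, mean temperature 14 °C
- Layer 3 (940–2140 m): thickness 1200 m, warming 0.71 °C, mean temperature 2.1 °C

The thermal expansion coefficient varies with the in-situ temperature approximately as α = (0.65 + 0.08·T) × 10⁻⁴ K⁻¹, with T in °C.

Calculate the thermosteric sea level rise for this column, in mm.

Δh = 285 mm

Layer 1: α = (0.65 + 0.08×22)×10⁻⁴ = 2.41×10⁻⁴ K⁻¹
Layer 2: α = (0.65 + 0.08×14)×10⁻⁴ = 1.77×10⁻⁴ K⁻¹
Layer 3: α = (0.65 + 0.08×2.1)×10⁻⁴ = 0.818×10⁻⁴ K⁻¹
2.41×10⁻⁴ × 1.3 × 270 = 0.084591 m
270–940 m: 1.1 × 670 × 1.77×10⁻⁴ = 0.130449 m
940–2140 m: 0.71 × 0.818×10⁻⁴ × 1200 = 0.0696936 m
Δh = 0.084591 + 0.130449 + 0.0696936 = 0.2847336 m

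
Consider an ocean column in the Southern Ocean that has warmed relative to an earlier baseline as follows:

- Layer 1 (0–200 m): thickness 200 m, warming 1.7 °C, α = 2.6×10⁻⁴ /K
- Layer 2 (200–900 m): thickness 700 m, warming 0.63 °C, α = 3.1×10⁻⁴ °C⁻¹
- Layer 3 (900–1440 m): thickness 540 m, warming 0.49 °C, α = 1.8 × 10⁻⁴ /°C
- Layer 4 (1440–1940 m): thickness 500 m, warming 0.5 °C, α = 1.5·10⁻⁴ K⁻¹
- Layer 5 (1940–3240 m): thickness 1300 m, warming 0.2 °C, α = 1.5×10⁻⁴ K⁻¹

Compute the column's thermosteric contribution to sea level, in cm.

35 cm

Layer 1: 2.6×10⁻⁴ × 1.7 × 200 = 0.08840 m
Layer 2: 3.1×10⁻⁴ × 0.63 × 700 = 0.13671 m
Layer 3: 1.8×10⁻⁴ × 0.49 × 540 = 0.047628 m
0.5 × 1.5×10⁻⁴ × 500 = 0.03750 m
1940–3240 m: 1.5×10⁻⁴ × 1300 × 0.2 = 0.03900 m
Δh = 0.08840 + 0.13671 + 0.047628 + 0.03750 + 0.03900 = 0.349238 m ≈ 35 cm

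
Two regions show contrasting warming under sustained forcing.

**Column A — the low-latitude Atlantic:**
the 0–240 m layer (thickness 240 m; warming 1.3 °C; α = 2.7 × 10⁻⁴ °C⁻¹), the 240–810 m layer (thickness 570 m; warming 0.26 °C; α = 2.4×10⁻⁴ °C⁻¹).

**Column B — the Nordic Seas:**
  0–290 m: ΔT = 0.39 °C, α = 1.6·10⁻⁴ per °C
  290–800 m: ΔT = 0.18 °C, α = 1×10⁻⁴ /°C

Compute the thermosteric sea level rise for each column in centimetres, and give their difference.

A 1.3 × 2.7×10⁻⁴ × 240 = 0.08424 m
A Layer 2: 2.4×10⁻⁴ × 570 × 0.26 = 0.035568 m
A total: 0.119808 m
B 0–290 m: 1.6×10⁻⁴ × 0.39 × 290 = 0.018096 m
B 0.18 × 1×10⁻⁴ × 510 = 0.00918 m
B total: 0.027276 m
Difference: 0.119808 − 0.027276 = 0.092532 m

Δh_A ≈ 12 cm, Δh_B ≈ 2.7 cm; difference ≈ 9.3 cm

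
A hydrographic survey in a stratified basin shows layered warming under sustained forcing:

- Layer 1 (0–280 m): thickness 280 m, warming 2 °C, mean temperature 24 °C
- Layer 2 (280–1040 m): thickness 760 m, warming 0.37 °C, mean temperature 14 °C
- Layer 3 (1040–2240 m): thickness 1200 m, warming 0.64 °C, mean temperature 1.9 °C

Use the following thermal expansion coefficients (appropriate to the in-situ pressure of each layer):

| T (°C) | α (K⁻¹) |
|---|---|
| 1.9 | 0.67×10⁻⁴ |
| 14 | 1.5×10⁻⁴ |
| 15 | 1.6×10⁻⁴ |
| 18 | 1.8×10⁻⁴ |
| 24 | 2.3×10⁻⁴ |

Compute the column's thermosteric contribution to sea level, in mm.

220 mm of thermosteric rise

Layer 1 at 24 °C → α = 2.3×10⁻⁴ K⁻¹
Layer 2 at 14 °C → α = 1.5×10⁻⁴ K⁻¹
Layer 3 at 1.9 °C → α = 0.67×10⁻⁴ K⁻¹
Layer 1: 280 × 2 × 2.3×10⁻⁴ = 0.12880 m
Layer 2: 760 × 0.37 × 1.5×10⁻⁴ = 0.04218 m
Layer 3: 1200 × 0.67×10⁻⁴ × 0.64 = 0.051456 m
Δh = 0.12880 + 0.04218 + 0.051456 = 0.222436 m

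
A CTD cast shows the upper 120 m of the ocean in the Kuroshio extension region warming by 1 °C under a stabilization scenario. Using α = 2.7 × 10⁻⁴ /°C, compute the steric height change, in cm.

Δh = αΔT·H = 2.7×10⁻⁴ × 1 × 120 = 0.03240 m

Δh ≈ 3.24 cm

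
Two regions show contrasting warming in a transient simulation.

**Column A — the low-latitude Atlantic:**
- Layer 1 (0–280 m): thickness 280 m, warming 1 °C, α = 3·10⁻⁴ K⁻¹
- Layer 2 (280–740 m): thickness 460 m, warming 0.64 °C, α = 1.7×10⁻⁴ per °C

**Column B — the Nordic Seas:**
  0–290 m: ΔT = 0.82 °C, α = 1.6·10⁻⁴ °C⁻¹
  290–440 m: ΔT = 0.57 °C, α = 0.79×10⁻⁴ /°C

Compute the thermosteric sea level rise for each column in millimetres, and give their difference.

Δh_A ≈ 130 mm, Δh_B ≈ 45 mm; difference ≈ 89 mm

A Layer 1: 1 × 280 × 3×10⁻⁴ = 0.08400 m
A Layer 2: 0.64 × 1.7×10⁻⁴ × 460 = 0.050048 m
A total: 0.134048 m
B 1.6×10⁻⁴ × 290 × 0.82 = 0.038048 m
B 290–440 m: 150 × 0.57 × 0.79×10⁻⁴ = 0.0067545 m
B total: 0.0448025 m
Difference: 0.134048 − 0.0448025 = 0.0892455 m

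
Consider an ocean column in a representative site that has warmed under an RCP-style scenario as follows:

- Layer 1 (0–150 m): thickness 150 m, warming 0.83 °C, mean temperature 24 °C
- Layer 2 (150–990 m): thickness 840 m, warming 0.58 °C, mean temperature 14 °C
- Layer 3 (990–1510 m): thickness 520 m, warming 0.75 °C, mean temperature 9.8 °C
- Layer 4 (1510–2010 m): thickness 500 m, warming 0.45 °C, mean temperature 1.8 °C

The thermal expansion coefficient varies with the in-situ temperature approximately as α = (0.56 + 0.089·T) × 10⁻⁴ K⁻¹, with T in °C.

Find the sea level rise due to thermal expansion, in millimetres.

194 mm of thermosteric rise

Layer 1: α = (0.56 + 0.089×24)×10⁻⁴ = 2.696×10⁻⁴ K⁻¹
Layer 2: α = (0.56 + 0.089×14)×10⁻⁴ = 1.806×10⁻⁴ K⁻¹
Layer 3: α = (0.56 + 0.089×9.8)×10⁻⁴ = 1.4322×10⁻⁴ K⁻¹
Layer 4: α = (0.56 + 0.089×1.8)×10⁻⁴ = 0.7202×10⁻⁴ K⁻¹
0–150 m: 2.696×10⁻⁴ × 0.83 × 150 = 0.0335652 m
Layer 2: 840 × 0.58 × 1.806×10⁻⁴ = 0.08798832 m
990–1510 m: 0.75 × 1.4322×10⁻⁴ × 520 = 0.0558558 m
Layer 4: 0.7202×10⁻⁴ × 0.45 × 500 = 0.0162045 m
Δh = 0.0335652 + 0.08798832 + 0.0558558 + 0.0162045 = 0.19361382 m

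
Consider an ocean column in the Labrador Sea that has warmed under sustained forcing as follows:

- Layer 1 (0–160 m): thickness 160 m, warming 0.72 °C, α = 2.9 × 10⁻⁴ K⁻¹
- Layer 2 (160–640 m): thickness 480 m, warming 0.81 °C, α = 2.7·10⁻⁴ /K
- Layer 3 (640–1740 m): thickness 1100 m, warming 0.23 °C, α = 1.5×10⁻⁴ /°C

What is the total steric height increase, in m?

160 × 0.72 × 2.9×10⁻⁴ = 0.033408 m
160–640 m: 2.7×10⁻⁴ × 0.81 × 480 = 0.104976 m
1100 × 0.23 × 1.5×10⁻⁴ = 0.03795 m
Δh = 0.033408 + 0.104976 + 0.03795 = 0.176334 m ≈ 0.176 m

Δh ≈ 0.176 m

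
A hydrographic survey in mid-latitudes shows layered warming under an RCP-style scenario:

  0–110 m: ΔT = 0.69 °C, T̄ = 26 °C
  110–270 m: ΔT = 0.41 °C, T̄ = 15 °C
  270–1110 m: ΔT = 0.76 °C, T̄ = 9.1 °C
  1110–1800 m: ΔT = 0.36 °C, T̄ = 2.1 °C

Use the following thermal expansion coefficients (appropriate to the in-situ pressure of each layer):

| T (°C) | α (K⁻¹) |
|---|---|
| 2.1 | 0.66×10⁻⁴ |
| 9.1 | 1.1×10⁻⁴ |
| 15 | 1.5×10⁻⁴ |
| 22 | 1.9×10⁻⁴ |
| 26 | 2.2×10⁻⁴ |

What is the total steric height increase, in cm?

Layer 1 at 26 °C → α = 2.2×10⁻⁴ K⁻¹
Layer 2 at 15 °C → α = 1.5×10⁻⁴ K⁻¹
Layer 3 at 9.1 °C → α = 1.1×10⁻⁴ K⁻¹
Layer 4 at 2.1 °C → α = 0.66×10⁻⁴ K⁻¹
Layer 1: 110 × 2.2×10⁻⁴ × 0.69 = 0.016698 m
110–270 m: 1.5×10⁻⁴ × 0.41 × 160 = 0.00984 m
270–1110 m: 1.1×10⁻⁴ × 0.76 × 840 = 0.070224 m
1110–1800 m: 0.36 × 0.66×10⁻⁴ × 690 = 0.0163944 m
Δh = 0.016698 + 0.00984 + 0.070224 + 0.0163944 = 0.1131564 m

11 cm of thermosteric rise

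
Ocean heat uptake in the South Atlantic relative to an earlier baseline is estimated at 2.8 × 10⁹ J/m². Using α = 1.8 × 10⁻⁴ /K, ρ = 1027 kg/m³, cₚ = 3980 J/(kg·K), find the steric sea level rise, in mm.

Δh ≈ 120 mm

Δh = αQ/(ρcₚ) = 1.8×10⁻⁴ × 2.8×10⁹ / (1027 × 3980) ≈ 0.12330 m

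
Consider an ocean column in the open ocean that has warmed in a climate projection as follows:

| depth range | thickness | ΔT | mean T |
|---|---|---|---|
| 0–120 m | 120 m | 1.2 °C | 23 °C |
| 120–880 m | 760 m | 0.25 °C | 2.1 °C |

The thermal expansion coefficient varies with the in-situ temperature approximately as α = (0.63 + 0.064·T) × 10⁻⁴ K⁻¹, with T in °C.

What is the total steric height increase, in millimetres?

Layer 1: α = (0.63 + 0.064×23)×10⁻⁴ = 2.102×10⁻⁴ K⁻¹
Layer 2: α = (0.63 + 0.064×2.1)×10⁻⁴ = 0.7644×10⁻⁴ K⁻¹
120 × 2.102×10⁻⁴ × 1.2 = 0.0302688 m
Layer 2: 760 × 0.25 × 0.7644×10⁻⁴ = 0.0145236 m
Δh = 0.0302688 + 0.0145236 = 0.0447924 m

about 45 mm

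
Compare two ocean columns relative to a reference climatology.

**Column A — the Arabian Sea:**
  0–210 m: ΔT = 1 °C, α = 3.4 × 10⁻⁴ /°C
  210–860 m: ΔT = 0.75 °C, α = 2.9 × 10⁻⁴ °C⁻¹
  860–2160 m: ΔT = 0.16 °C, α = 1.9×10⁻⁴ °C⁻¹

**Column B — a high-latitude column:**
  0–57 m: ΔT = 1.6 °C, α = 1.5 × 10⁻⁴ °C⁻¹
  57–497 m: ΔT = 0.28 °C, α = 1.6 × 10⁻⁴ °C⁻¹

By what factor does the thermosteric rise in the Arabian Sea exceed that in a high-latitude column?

A 3.4×10⁻⁴ × 1 × 210 = 0.07140 m
A Layer 2: 0.75 × 2.9×10⁻⁴ × 650 = 0.141375 m
A 1.9×10⁻⁴ × 0.16 × 1300 = 0.03952 m
A total: 0.252295 m
B Layer 1: 1.5×10⁻⁴ × 57 × 1.6 = 0.01368 m
B Layer 2: 0.28 × 440 × 1.6×10⁻⁴ = 0.019712 m
B total: 0.033392 m
Ratio: 0.252295 / 0.033392 ≈ 7.556

≈ 7.6×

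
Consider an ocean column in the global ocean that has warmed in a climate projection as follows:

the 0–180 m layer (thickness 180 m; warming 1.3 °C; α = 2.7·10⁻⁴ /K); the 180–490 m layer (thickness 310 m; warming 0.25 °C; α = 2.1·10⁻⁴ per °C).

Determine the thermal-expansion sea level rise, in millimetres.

79.5 mm of thermosteric rise

1.3 × 180 × 2.7×10⁻⁴ = 0.06318 m
Layer 2: 0.25 × 2.1×10⁻⁴ × 310 = 0.016275 m
Δh = 0.06318 + 0.016275 = 0.079455 m ≈ 79.5 mm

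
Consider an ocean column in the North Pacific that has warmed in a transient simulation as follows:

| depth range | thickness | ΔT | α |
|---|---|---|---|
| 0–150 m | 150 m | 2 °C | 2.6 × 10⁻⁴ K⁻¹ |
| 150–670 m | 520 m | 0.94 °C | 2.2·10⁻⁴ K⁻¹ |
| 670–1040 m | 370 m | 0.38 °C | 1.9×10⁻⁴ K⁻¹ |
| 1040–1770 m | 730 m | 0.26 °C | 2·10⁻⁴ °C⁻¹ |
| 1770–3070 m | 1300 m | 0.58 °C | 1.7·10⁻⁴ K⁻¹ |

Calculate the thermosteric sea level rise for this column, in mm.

0–150 m: 2.6×10⁻⁴ × 150 × 2 = 0.07800 m
Layer 2: 2.2×10⁻⁴ × 520 × 0.94 = 0.107536 m
1.9×10⁻⁴ × 0.38 × 370 = 0.026714 m
Layer 4: 0.26 × 2×10⁻⁴ × 730 = 0.03796 m
Layer 5: 1300 × 0.58 × 1.7×10⁻⁴ = 0.12818 m
Δh = 0.07800 + 0.107536 + 0.026714 + 0.03796 + 0.12818 = 0.37839 m

378 mm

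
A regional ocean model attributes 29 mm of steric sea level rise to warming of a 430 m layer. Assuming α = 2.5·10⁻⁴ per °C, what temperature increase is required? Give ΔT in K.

ΔT = Δh/(αH) = 0.029 / (2.5×10⁻⁴ × 430) ≈ 0.2698 K

about 0.270 K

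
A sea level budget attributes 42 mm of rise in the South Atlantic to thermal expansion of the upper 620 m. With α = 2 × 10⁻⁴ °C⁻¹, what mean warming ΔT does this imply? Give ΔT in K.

ΔT ≈ 0.34 K

ΔT = Δh/(αH) = 0.042 / (2×10⁻⁴ × 620) ≈ 0.3387 K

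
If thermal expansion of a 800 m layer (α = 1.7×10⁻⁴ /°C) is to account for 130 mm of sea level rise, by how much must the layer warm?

about 0.96 K

ΔT = Δh/(αH) = 0.13 / (1.7×10⁻⁴ × 800) ≈ 0.9559 K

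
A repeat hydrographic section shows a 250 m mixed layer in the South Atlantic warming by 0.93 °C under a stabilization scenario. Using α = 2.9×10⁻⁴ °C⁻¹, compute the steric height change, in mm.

Δh = 67.4 mm

Δh = αΔT·H = 2.9×10⁻⁴ × 0.93 × 250 = 0.067425 m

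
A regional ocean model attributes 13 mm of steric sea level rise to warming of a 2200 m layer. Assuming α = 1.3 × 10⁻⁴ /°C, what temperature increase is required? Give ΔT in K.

ΔT = Δh/(αH) = 0.013 / (1.3×10⁻⁴ × 2200) ≈ 0.04545 K

ΔT ≈ 0.0455 K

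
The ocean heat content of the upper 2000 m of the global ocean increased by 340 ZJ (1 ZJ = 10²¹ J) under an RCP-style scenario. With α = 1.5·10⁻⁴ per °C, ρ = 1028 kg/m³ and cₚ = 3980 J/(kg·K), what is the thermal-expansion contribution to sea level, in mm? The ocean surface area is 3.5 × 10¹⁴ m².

36 mm of thermosteric rise

Per unit area: Q = 340×10²¹ / (3.5×10¹⁴) ≈ 9.714×10⁸ J/m²
Δh = αQ/(ρcₚ) = 1.5×10⁻⁴ × 9.714×10⁸ / (1028 × 3980) ≈ 0.035613 m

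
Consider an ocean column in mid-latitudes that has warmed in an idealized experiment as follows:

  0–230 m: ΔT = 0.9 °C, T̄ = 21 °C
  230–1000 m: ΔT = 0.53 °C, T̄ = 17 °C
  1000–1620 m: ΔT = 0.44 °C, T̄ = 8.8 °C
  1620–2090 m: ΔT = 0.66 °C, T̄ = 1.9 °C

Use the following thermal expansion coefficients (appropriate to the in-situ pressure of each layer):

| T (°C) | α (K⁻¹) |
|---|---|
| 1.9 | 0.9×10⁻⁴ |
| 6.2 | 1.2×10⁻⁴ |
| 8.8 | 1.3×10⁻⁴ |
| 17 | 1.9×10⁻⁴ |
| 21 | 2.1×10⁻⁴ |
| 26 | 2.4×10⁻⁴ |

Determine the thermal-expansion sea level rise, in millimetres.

Δh = 184 mm

Layer 1 at 21 °C → α = 2.1×10⁻⁴ K⁻¹
Layer 2 at 17 °C → α = 1.9×10⁻⁴ K⁻¹
Layer 3 at 8.8 °C → α = 1.3×10⁻⁴ K⁻¹
Layer 4 at 1.9 °C → α = 0.9×10⁻⁴ K⁻¹
Layer 1: 2.1×10⁻⁴ × 0.9 × 230 = 0.04347 m
Layer 2: 0.53 × 1.9×10⁻⁴ × 770 = 0.077539 m
0.44 × 620 × 1.3×10⁻⁴ = 0.035464 m
Layer 4: 470 × 0.9×10⁻⁴ × 0.66 = 0.027918 m
Δh = 0.04347 + 0.077539 + 0.035464 + 0.027918 = 0.184391 m ≈ 184 mm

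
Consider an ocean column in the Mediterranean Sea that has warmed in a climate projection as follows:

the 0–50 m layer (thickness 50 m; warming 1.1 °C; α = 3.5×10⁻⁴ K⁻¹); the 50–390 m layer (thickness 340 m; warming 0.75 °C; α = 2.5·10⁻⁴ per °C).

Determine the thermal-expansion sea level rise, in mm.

Δh ≈ 83.0 mm

0–50 m: 50 × 1.1 × 3.5×10⁻⁴ = 0.01925 m
340 × 2.5×10⁻⁴ × 0.75 = 0.06375 m
Δh = 0.01925 + 0.06375 = 0.08300 m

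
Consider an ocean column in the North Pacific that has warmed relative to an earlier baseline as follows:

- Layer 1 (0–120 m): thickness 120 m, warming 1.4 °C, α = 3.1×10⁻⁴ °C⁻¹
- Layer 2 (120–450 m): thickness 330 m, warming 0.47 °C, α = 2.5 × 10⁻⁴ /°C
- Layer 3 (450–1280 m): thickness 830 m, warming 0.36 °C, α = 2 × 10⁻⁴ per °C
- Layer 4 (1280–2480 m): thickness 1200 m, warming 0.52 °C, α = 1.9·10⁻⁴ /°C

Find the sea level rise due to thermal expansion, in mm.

Δh ≈ 270 mm

120 × 1.4 × 3.1×10⁻⁴ = 0.05208 m
0.47 × 2.5×10⁻⁴ × 330 = 0.038775 m
0.36 × 2×10⁻⁴ × 830 = 0.05976 m
1200 × 0.52 × 1.9×10⁻⁴ = 0.11856 m
Δh = 0.05208 + 0.038775 + 0.05976 + 0.11856 = 0.269175 m ≈ 270 mm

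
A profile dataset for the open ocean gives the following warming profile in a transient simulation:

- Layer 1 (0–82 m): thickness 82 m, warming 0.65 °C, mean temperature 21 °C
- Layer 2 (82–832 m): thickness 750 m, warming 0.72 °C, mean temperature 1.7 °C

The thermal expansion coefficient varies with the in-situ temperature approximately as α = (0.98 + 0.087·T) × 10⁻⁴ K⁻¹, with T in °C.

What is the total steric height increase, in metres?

Δh = 0.0759 m

Layer 1: α = (0.98 + 0.087×21)×10⁻⁴ = 2.807×10⁻⁴ K⁻¹
Layer 2: α = (0.98 + 0.087×1.7)×10⁻⁴ = 1.1279×10⁻⁴ K⁻¹
82 × 0.65 × 2.807×10⁻⁴ = 0.01496131 m
Layer 2: 1.1279×10⁻⁴ × 750 × 0.72 = 0.0609066 m
Δh = 0.01496131 + 0.0609066 = 0.07586791 m ≈ 0.0759 m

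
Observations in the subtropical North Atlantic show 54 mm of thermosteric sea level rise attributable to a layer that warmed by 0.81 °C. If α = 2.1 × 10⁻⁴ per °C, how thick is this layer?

H = Δh/(αΔT) = 0.054 / (2.1×10⁻⁴ × 0.81) ≈ 317.5 m

320 m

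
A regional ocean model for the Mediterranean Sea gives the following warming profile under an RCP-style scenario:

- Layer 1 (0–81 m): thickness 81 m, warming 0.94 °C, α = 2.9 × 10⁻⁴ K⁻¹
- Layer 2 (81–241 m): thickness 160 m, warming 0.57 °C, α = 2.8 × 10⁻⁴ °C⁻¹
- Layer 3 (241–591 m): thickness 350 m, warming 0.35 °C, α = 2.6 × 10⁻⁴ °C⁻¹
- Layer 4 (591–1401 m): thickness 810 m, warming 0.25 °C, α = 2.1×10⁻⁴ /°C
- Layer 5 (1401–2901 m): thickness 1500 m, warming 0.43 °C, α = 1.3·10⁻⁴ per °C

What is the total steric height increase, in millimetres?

Layer 1: 81 × 0.94 × 2.9×10⁻⁴ = 0.0220806 m
Layer 2: 0.57 × 160 × 2.8×10⁻⁴ = 0.025536 m
2.6×10⁻⁴ × 350 × 0.35 = 0.03185 m
Layer 4: 810 × 2.1×10⁻⁴ × 0.25 = 0.042525 m
0.43 × 1.3×10⁻⁴ × 1500 = 0.08385 m
Δh = 0.0220806 + 0.025536 + 0.03185 + 0.042525 + 0.08385 = 0.2058416 m

206 mm of thermosteric rise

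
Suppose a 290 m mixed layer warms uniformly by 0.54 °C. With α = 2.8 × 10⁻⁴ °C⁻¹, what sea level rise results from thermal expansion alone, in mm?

43.8 mm of thermosteric rise

Δh = αΔT·H = 2.8×10⁻⁴ × 0.54 × 290 = 0.043848 m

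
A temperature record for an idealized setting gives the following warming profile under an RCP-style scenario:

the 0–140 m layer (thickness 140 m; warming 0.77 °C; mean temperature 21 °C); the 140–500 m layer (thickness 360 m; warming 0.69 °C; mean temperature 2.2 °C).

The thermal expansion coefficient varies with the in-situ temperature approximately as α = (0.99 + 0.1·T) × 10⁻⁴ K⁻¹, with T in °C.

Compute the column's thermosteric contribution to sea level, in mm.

Layer 1: α = (0.99 + 0.1×21)×10⁻⁴ = 3.09×10⁻⁴ K⁻¹
Layer 2: α = (0.99 + 0.1×2.2)×10⁻⁴ = 1.21×10⁻⁴ K⁻¹
0–140 m: 0.77 × 140 × 3.09×10⁻⁴ = 0.0333102 m
Layer 2: 360 × 1.21×10⁻⁴ × 0.69 = 0.0300564 m
Δh = 0.0333102 + 0.0300564 = 0.0633666 m ≈ 63.4 mm

63.4 mm of thermosteric rise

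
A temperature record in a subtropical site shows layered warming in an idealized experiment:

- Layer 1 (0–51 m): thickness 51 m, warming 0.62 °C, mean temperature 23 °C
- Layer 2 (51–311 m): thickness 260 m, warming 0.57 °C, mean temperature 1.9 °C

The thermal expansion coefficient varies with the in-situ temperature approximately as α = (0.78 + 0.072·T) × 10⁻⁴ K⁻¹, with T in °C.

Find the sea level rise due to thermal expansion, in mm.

Layer 1: α = (0.78 + 0.072×23)×10⁻⁴ = 2.436×10⁻⁴ K⁻¹
Layer 2: α = (0.78 + 0.072×1.9)×10⁻⁴ = 0.9168×10⁻⁴ K⁻¹
0–51 m: 0.62 × 2.436×10⁻⁴ × 51 = 0.007702632 m
51–311 m: 260 × 0.9168×10⁻⁴ × 0.57 = 0.013586976 m
Δh = 0.007702632 + 0.013586976 = 0.021289608 m

21.3 mm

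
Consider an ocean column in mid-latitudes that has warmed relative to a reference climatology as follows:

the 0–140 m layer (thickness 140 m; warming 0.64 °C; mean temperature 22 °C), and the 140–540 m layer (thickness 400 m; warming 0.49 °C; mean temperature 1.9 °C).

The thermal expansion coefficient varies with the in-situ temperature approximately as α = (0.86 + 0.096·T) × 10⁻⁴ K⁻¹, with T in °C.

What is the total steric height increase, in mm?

Layer 1: α = (0.86 + 0.096×22)×10⁻⁴ = 2.972×10⁻⁴ K⁻¹
Layer 2: α = (0.86 + 0.096×1.9)×10⁻⁴ = 1.0424×10⁻⁴ K⁻¹
0–140 m: 0.64 × 140 × 2.972×10⁻⁴ = 0.02662912 m
400 × 1.0424×10⁻⁴ × 0.49 = 0.02043104 m
Δh = 0.02662912 + 0.02043104 = 0.04706016 m

about 47.1 mm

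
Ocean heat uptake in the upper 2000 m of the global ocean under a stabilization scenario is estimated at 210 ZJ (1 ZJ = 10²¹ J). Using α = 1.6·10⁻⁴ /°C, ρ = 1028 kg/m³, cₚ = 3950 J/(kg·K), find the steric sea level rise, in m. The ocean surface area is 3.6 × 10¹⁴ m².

0.0230 m of thermosteric rise

Per unit area: Q = 210×10²¹ / (3.6×10¹⁴) ≈ 5.833×10⁸ J/m²
Δh = αQ/(ρcₚ) = 1.6×10⁻⁴ × 5.833×10⁸ / (1028 × 3950) ≈ 0.022984 m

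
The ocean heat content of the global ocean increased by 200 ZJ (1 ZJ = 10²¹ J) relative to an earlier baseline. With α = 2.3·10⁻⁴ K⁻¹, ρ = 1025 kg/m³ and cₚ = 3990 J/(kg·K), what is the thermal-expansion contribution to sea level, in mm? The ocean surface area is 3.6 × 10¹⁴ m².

Δh = 31 mm

Per unit area: Q = 200×10²¹ / (3.6×10¹⁴) ≈ 5.556×10⁸ J/m²
Δh = αQ/(ρcₚ) = 2.3×10⁻⁴ × 5.556×10⁸ / (1025 × 3990) ≈ 0.031246 m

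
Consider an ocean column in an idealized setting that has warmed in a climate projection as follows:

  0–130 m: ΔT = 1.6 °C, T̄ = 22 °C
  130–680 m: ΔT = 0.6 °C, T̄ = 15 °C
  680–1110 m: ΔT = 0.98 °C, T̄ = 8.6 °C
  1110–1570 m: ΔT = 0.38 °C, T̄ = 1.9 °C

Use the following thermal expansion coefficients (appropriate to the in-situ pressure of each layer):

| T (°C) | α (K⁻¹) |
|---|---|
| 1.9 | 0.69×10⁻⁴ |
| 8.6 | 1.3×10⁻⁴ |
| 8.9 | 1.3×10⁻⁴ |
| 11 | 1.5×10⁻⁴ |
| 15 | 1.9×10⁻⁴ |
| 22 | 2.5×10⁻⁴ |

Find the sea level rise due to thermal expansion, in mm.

Layer 1 at 22 °C → α = 2.5×10⁻⁴ K⁻¹
Layer 2 at 15 °C → α = 1.9×10⁻⁴ K⁻¹
Layer 3 at 8.6 °C → α = 1.3×10⁻⁴ K⁻¹
Layer 4 at 1.9 °C → α = 0.69×10⁻⁴ K⁻¹
0–130 m: 1.6 × 2.5×10⁻⁴ × 130 = 0.05200 m
130–680 m: 1.9×10⁻⁴ × 550 × 0.6 = 0.06270 m
0.98 × 1.3×10⁻⁴ × 430 = 0.054782 m
Layer 4: 460 × 0.38 × 0.69×10⁻⁴ = 0.0120612 m
Δh = 0.05200 + 0.06270 + 0.054782 + 0.0120612 = 0.1815432 m ≈ 180 mm

Δh ≈ 180 mm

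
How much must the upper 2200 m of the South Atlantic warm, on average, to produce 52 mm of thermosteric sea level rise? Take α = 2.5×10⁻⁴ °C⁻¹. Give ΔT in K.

0.095 K

ΔT = Δh/(αH) = 0.052 / (2.5×10⁻⁴ × 2200) ≈ 0.09455 K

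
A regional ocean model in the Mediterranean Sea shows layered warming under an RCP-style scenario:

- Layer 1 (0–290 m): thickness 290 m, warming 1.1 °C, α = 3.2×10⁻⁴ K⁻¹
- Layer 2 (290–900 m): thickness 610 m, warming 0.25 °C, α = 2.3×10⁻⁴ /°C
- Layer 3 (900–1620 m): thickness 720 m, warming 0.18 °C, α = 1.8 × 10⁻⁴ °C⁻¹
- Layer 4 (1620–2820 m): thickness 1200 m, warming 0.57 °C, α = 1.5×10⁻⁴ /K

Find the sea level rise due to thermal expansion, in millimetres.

Δh = 263 mm

0–290 m: 290 × 3.2×10⁻⁴ × 1.1 = 0.10208 m
Layer 2: 610 × 0.25 × 2.3×10⁻⁴ = 0.035075 m
Layer 3: 0.18 × 1.8×10⁻⁴ × 720 = 0.023328 m
1200 × 1.5×10⁻⁴ × 0.57 = 0.10260 m
Δh = 0.10208 + 0.035075 + 0.023328 + 0.10260 = 0.263083 m ≈ 263 mm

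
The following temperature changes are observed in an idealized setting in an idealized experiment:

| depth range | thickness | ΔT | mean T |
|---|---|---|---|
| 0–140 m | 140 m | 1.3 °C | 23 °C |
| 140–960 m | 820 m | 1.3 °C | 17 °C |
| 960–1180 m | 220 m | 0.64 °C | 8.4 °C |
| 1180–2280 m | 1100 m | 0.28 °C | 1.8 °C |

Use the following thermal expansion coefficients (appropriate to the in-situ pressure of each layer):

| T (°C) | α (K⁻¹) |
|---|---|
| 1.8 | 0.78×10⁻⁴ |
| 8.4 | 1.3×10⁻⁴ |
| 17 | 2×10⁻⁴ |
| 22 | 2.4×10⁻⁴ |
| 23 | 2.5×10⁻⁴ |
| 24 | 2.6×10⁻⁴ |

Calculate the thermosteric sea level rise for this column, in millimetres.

Δh ≈ 301 mm

Layer 1 at 23 °C → α = 2.5×10⁻⁴ K⁻¹
Layer 2 at 17 °C → α = 2×10⁻⁴ K⁻¹
Layer 3 at 8.4 °C → α = 1.3×10⁻⁴ K⁻¹
Layer 4 at 1.8 °C → α = 0.78×10⁻⁴ K⁻¹
140 × 2.5×10⁻⁴ × 1.3 = 0.04550 m
820 × 2×10⁻⁴ × 1.3 = 0.21320 m
Layer 3: 220 × 1.3×10⁻⁴ × 0.64 = 0.018304 m
1180–2280 m: 0.28 × 1100 × 0.78×10⁻⁴ = 0.024024 m
Δh = 0.04550 + 0.21320 + 0.018304 + 0.024024 = 0.301028 m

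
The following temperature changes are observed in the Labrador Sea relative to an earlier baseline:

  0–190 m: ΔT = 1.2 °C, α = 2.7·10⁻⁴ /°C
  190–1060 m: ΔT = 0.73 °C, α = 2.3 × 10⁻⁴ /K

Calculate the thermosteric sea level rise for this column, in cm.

Δh = 20.8 cm

2.7×10⁻⁴ × 1.2 × 190 = 0.06156 m
Layer 2: 870 × 2.3×10⁻⁴ × 0.73 = 0.146073 m
Δh = 0.06156 + 0.146073 = 0.207633 m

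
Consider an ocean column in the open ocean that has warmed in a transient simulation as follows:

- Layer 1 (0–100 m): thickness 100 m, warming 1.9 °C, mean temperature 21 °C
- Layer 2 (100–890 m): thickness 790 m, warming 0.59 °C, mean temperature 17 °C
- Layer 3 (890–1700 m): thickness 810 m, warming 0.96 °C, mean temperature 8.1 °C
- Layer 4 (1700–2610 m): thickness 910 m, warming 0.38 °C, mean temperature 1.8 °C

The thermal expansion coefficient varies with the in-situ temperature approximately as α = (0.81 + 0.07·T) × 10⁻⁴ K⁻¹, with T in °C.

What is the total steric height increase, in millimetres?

276 mm

Layer 1: α = (0.81 + 0.07×21)×10⁻⁴ = 2.28×10⁻⁴ K⁻¹
Layer 2: α = (0.81 + 0.07×17)×10⁻⁴ = 2×10⁻⁴ K⁻¹
Layer 3: α = (0.81 + 0.07×8.1)×10⁻⁴ = 1.377×10⁻⁴ K⁻¹
Layer 4: α = (0.81 + 0.07×1.8)×10⁻⁴ = 0.936×10⁻⁴ K⁻¹
0–100 m: 2.28×10⁻⁴ × 100 × 1.9 = 0.04332 m
Layer 2: 790 × 2×10⁻⁴ × 0.59 = 0.09322 m
Layer 3: 0.96 × 1.377×10⁻⁴ × 810 = 0.10707552 m
1700–2610 m: 0.936×10⁻⁴ × 0.38 × 910 = 0.03236688 m
Δh = 0.04332 + 0.09322 + 0.10707552 + 0.03236688 = 0.2759824 m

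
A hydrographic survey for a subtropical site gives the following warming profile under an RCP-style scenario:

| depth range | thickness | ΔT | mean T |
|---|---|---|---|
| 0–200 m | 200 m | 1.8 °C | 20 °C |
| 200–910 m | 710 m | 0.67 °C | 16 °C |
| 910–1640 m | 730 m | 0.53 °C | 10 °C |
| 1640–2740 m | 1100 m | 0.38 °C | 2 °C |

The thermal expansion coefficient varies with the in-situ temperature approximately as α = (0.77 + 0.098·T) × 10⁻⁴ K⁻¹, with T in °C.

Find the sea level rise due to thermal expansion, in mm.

Δh ≈ 318 mm

Layer 1: α = (0.77 + 0.098×20)×10⁻⁴ = 2.73×10⁻⁴ K⁻¹
Layer 2: α = (0.77 + 0.098×16)×10⁻⁴ = 2.338×10⁻⁴ K⁻¹
Layer 3: α = (0.77 + 0.098×10)×10⁻⁴ = 1.75×10⁻⁴ K⁻¹
Layer 4: α = (0.77 + 0.098×2)×10⁻⁴ = 0.966×10⁻⁴ K⁻¹
Layer 1: 1.8 × 2.73×10⁻⁴ × 200 = 0.09828 m
Layer 2: 710 × 0.67 × 2.338×10⁻⁴ = 0.11121866 m
Layer 3: 0.53 × 1.75×10⁻⁴ × 730 = 0.0677075 m
0.966×10⁻⁴ × 1100 × 0.38 = 0.0403788 m
Δh = 0.09828 + 0.11121866 + 0.0677075 + 0.0403788 = 0.31758496 m ≈ 318 mm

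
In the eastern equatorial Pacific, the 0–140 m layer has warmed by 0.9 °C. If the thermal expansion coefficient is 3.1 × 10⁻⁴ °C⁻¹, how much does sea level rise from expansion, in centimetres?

Δh = αΔT·H = 3.1×10⁻⁴ × 0.9 × 140 = 0.03906 m

Δh = 3.91 cm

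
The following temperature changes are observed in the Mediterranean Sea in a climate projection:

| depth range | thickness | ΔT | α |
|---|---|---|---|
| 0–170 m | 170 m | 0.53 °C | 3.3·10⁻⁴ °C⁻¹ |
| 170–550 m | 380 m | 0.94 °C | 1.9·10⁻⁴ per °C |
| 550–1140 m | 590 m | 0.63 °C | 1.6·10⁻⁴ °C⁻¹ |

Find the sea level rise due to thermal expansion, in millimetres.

Layer 1: 170 × 0.53 × 3.3×10⁻⁴ = 0.029733 m
1.9×10⁻⁴ × 0.94 × 380 = 0.067868 m
550–1140 m: 0.63 × 1.6×10⁻⁴ × 590 = 0.059472 m
Δh = 0.029733 + 0.067868 + 0.059472 = 0.157073 m ≈ 160 mm

about 160 mm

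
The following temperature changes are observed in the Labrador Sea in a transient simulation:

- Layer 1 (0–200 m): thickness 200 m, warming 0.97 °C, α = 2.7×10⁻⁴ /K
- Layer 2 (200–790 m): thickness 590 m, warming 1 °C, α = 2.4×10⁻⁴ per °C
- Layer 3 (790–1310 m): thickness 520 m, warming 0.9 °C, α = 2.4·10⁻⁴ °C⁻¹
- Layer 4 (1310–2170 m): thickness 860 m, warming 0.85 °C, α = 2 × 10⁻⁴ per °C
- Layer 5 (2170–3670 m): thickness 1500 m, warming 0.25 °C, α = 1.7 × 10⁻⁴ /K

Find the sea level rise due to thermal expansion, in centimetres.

Layer 1: 2.7×10⁻⁴ × 0.97 × 200 = 0.05238 m
Layer 2: 590 × 1 × 2.4×10⁻⁴ = 0.14160 m
Layer 3: 520 × 0.9 × 2.4×10⁻⁴ = 0.11232 m
Layer 4: 860 × 2×10⁻⁴ × 0.85 = 0.14620 m
2170–3670 m: 1.7×10⁻⁴ × 0.25 × 1500 = 0.06375 m
Δh = 0.05238 + 0.14160 + 0.11232 + 0.14620 + 0.06375 = 0.51625 m ≈ 51.6 cm

Δh ≈ 51.6 cm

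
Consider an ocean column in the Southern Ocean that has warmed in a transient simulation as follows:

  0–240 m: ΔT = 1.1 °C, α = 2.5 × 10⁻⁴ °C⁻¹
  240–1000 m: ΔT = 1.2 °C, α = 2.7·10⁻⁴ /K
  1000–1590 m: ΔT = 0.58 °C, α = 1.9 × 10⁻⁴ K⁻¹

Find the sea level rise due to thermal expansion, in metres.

0–240 m: 240 × 1.1 × 2.5×10⁻⁴ = 0.06600 m
Layer 2: 760 × 2.7×10⁻⁴ × 1.2 = 0.24624 m
1000–1590 m: 1.9×10⁻⁴ × 0.58 × 590 = 0.065018 m
Δh = 0.06600 + 0.24624 + 0.065018 = 0.377258 m

0.377 m of thermosteric rise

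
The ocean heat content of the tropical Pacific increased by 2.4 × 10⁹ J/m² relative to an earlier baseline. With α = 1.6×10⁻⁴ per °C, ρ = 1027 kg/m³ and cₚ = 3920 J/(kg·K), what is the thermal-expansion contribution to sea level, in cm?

9.54 cm of thermosteric rise

Δh = αQ/(ρcₚ) = 1.6×10⁻⁴ × 2.4×10⁹ / (1027 × 3920) ≈ 0.095384 m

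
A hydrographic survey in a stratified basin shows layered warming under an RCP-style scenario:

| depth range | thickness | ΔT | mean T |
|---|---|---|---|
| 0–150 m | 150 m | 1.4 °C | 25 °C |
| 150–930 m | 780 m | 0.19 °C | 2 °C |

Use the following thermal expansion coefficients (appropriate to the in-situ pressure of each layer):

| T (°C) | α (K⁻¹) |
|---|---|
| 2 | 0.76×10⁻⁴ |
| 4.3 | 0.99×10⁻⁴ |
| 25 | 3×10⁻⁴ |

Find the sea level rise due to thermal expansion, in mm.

Layer 1 at 25 °C → α = 3×10⁻⁴ K⁻¹
Layer 2 at 2 °C → α = 0.76×10⁻⁴ K⁻¹
Layer 1: 1.4 × 3×10⁻⁴ × 150 = 0.06300 m
Layer 2: 780 × 0.76×10⁻⁴ × 0.19 = 0.0112632 m
Δh = 0.06300 + 0.0112632 = 0.0742632 m

about 74.3 mm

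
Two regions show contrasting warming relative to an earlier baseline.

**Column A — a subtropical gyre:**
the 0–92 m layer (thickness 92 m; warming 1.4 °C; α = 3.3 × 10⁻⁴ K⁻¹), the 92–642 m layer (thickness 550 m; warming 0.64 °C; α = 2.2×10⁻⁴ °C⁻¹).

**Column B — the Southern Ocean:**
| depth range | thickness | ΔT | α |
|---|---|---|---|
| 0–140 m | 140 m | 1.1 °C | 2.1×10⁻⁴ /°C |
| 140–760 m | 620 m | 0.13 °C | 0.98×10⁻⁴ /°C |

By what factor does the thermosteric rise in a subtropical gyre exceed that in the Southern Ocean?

A 0–92 m: 92 × 3.3×10⁻⁴ × 1.4 = 0.042504 m
A Layer 2: 2.2×10⁻⁴ × 550 × 0.64 = 0.07744 m
A total: 0.119944 m
B 1.1 × 2.1×10⁻⁴ × 140 = 0.03234 m
B Layer 2: 620 × 0.13 × 0.98×10⁻⁴ = 0.0078988 m
B total: 0.0402388 m
Ratio: 0.119944 / 0.0402388 ≈ 2.981

≈ 2.98×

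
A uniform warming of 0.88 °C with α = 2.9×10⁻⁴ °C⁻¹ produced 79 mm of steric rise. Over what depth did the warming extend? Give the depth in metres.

about 310 m

H = Δh/(αΔT) = 0.079 / (2.9×10⁻⁴ × 0.88) ≈ 309.6 m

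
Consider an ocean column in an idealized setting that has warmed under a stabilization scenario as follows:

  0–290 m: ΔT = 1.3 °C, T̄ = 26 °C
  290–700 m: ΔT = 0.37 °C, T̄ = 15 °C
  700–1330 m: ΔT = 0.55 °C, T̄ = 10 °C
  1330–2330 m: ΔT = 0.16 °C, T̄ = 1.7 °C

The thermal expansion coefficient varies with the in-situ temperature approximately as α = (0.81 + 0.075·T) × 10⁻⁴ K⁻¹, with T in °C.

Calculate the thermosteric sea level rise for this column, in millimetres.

Layer 1: α = (0.81 + 0.075×26)×10⁻⁴ = 2.76×10⁻⁴ K⁻¹
Layer 2: α = (0.81 + 0.075×15)×10⁻⁴ = 1.935×10⁻⁴ K⁻¹
Layer 3: α = (0.81 + 0.075×10)×10⁻⁴ = 1.56×10⁻⁴ K⁻¹
Layer 4: α = (0.81 + 0.075×1.7)×10⁻⁴ = 0.9375×10⁻⁴ K⁻¹
0–290 m: 1.3 × 2.76×10⁻⁴ × 290 = 0.104052 m
1.935×10⁻⁴ × 410 × 0.37 = 0.02935395 m
700–1330 m: 1.56×10⁻⁴ × 630 × 0.55 = 0.054054 m
1330–2330 m: 0.16 × 1000 × 0.9375×10⁻⁴ = 0.01500 m
Δh = 0.104052 + 0.02935395 + 0.054054 + 0.01500 = 0.20245995 m

200 mm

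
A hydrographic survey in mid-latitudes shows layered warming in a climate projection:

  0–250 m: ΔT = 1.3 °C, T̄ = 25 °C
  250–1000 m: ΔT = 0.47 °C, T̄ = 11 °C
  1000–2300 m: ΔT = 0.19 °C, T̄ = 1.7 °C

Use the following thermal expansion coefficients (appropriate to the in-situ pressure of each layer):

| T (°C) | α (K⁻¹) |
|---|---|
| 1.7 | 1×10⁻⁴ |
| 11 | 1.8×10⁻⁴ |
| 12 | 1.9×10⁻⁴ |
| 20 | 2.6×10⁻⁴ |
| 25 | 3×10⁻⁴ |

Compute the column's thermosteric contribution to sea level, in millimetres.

190 mm of thermosteric rise

Layer 1 at 25 °C → α = 3×10⁻⁴ K⁻¹
Layer 2 at 11 °C → α = 1.8×10⁻⁴ K⁻¹
Layer 3 at 1.7 °C → α = 1×10⁻⁴ K⁻¹
1.3 × 250 × 3×10⁻⁴ = 0.09750 m
Layer 2: 0.47 × 1.8×10⁻⁴ × 750 = 0.06345 m
1000–2300 m: 1×10⁻⁴ × 0.19 × 1300 = 0.02470 m
Δh = 0.09750 + 0.06345 + 0.02470 = 0.18565 m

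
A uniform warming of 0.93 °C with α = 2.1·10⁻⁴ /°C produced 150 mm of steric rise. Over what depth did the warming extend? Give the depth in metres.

H = Δh/(αΔT) = 0.15 / (2.1×10⁻⁴ × 0.93) ≈ 768.0 m

770 m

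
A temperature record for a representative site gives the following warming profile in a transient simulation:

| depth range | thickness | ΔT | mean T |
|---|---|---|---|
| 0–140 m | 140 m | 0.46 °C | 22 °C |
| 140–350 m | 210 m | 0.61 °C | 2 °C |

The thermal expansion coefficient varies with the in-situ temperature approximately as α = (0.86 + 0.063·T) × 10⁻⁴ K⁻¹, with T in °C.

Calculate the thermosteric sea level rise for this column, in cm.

Δh = 2.71 cm

Layer 1: α = (0.86 + 0.063×22)×10⁻⁴ = 2.246×10⁻⁴ K⁻¹
Layer 2: α = (0.86 + 0.063×2)×10⁻⁴ = 0.986×10⁻⁴ K⁻¹
0–140 m: 140 × 2.246×10⁻⁴ × 0.46 = 0.01446424 m
210 × 0.986×10⁻⁴ × 0.61 = 0.01263066 m
Δh = 0.01446424 + 0.01263066 = 0.0270949 m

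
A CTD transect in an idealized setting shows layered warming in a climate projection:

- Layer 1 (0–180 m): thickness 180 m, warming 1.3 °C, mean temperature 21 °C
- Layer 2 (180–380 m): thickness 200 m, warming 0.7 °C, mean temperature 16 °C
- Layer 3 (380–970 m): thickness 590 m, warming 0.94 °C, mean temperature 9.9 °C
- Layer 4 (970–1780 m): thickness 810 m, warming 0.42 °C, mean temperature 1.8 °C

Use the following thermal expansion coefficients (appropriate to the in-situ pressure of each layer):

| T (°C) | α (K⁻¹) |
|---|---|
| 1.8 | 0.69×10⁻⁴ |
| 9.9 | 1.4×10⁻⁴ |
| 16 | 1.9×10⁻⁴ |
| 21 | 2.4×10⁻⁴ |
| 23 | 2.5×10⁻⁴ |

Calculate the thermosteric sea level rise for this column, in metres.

Δh ≈ 0.184 m

Layer 1 at 21 °C → α = 2.4×10⁻⁴ K⁻¹
Layer 2 at 16 °C → α = 1.9×10⁻⁴ K⁻¹
Layer 3 at 9.9 °C → α = 1.4×10⁻⁴ K⁻¹
Layer 4 at 1.8 °C → α = 0.69×10⁻⁴ K⁻¹
1.3 × 180 × 2.4×10⁻⁴ = 0.05616 m
180–380 m: 1.9×10⁻⁴ × 200 × 0.7 = 0.02660 m
1.4×10⁻⁴ × 0.94 × 590 = 0.077644 m
Layer 4: 810 × 0.69×10⁻⁴ × 0.42 = 0.0234738 m
Δh = 0.05616 + 0.02660 + 0.077644 + 0.0234738 = 0.1838778 m ≈ 0.184 m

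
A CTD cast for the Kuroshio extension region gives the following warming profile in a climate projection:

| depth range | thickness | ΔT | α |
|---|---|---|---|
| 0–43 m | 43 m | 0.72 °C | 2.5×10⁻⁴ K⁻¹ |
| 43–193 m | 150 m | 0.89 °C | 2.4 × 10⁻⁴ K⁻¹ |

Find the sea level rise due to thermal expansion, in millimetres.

0–43 m: 43 × 0.72 × 2.5×10⁻⁴ = 0.00774 m
43–193 m: 150 × 0.89 × 2.4×10⁻⁴ = 0.03204 m
Δh = 0.00774 + 0.03204 = 0.03978 m

39.8 mm of thermosteric rise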